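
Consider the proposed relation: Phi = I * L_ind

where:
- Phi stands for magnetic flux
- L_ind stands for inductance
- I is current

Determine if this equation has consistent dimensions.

Yes

Phi (magnetic flux) has dimensions [I^-1 L^2 M T^-2].
L_ind (inductance) has dimensions [I^-2 L^2 M T^-2].
I (current) has dimensions [I].

Left side: [I^-1 L^2 M T^-2]
Right side: [I^-1 L^2 M T^-2]

Both sides have the same dimensions, so the equation is dimensionally consistent.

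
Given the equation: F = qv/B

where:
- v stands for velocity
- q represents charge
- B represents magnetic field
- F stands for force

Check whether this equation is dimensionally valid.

No

v (velocity) has dimensions [L T^-1].
q (charge) has dimensions [I T].
B (magnetic field) has dimensions [I^-1 M T^-2].
F (force) has dimensions [L M T^-2].

Left side: [L M T^-2]
Right side: [I^2 L M^-1 T^2]

The two sides have different dimensions, so the equation is NOT dimensionally consistent.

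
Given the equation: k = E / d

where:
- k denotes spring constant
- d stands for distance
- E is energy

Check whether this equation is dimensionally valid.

No

k (spring constant) has dimensions [M T^-2].
d (distance) has dimensions [L].
E (energy) has dimensions [L^2 M T^-2].

Left side: [M T^-2]
Right side: [L M T^-2]

The two sides have different dimensions, so the equation is NOT dimensionally consistent.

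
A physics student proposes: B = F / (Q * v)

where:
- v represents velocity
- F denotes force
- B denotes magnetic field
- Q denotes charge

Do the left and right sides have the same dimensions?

Yes

v (velocity) has dimensions [L T^-1].
F (force) has dimensions [L M T^-2].
B (magnetic field) has dimensions [I^-1 M T^-2].
Q (charge) has dimensions [I T].

Left side: [I^-1 M T^-2]
Right side: [I^-1 M T^-2]

Both sides have the same dimensions, so the equation is dimensionally consistent.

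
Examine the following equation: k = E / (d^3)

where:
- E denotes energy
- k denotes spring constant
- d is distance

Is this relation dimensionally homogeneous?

No

E (energy) has dimensions [L^2 M T^-2].
k (spring constant) has dimensions [M T^-2].
d (distance) has dimensions [L].

Left side: [M T^-2]
Right side: [L^-1 M T^-2]

The two sides have different dimensions, so the equation is NOT dimensionally consistent.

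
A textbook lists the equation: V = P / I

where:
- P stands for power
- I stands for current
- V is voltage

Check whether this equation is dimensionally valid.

Yes

P (power) has dimensions [L^2 M T^-3].
I (current) has dimensions [I].
V (voltage) has dimensions [I^-1 L^2 M T^-3].

Left side: [I^-1 L^2 M T^-3]
Right side: [I^-1 L^2 M T^-3]

Both sides have the same dimensions, so the equation is dimensionally consistent.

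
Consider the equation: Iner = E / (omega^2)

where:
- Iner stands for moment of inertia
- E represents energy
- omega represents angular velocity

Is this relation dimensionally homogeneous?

Yes

Iner (moment of inertia) has dimensions [L^2 M].
E (energy) has dimensions [L^2 M T^-2].
omega (angular velocity) has dimensions [T^-1].

Left side: [L^2 M]
Right side: [L^2 M]

Both sides have the same dimensions, so the equation is dimensionally consistent.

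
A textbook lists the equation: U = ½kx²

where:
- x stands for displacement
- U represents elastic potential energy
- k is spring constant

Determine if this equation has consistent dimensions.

Yes

x (displacement) has dimensions [L].
U (elastic potential energy) has dimensions [L^2 M T^-2].
k (spring constant) has dimensions [M T^-2].

Left side: [L^2 M T^-2]
Right side: [L^2 M T^-2]

Both sides have the same dimensions, so the equation is dimensionally consistent.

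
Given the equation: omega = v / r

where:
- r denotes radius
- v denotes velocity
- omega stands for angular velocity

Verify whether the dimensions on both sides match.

Yes

r (radius) has dimensions [L].
v (velocity) has dimensions [L T^-1].
omega (angular velocity) has dimensions [T^-1].

Left side: [T^-1]
Right side: [T^-1]

Both sides have the same dimensions, so the equation is dimensionally consistent.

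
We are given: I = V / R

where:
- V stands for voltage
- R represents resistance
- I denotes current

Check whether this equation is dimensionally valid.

Yes

V (voltage) has dimensions [I^-1 L^2 M T^-3].
R (resistance) has dimensions [I^-2 L^2 M T^-3].
I (current) has dimensions [I].

Left side: [I]
Right side: [I]

Both sides have the same dimensions, so the equation is dimensionally consistent.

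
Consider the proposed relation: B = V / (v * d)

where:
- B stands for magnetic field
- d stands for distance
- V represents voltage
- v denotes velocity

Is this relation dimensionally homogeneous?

Yes

B (magnetic field) has dimensions [I^-1 M T^-2].
d (distance) has dimensions [L].
V (voltage) has dimensions [I^-1 L^2 M T^-3].
v (velocity) has dimensions [L T^-1].

Left side: [I^-1 M T^-2]
Right side: [I^-1 M T^-2]

Both sides have the same dimensions, so the equation is dimensionally consistent.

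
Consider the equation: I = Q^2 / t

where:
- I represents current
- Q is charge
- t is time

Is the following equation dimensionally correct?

No

I (current) has dimensions [I].
Q (charge) has dimensions [I T].
t (time) has dimensions [T].

Left side: [I]
Right side: [I^2 T]

The two sides have different dimensions, so the equation is NOT dimensionally consistent.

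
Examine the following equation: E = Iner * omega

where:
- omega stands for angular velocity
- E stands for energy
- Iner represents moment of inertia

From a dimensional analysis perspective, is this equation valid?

No

omega (angular velocity) has dimensions [T^-1].
E (energy) has dimensions [L^2 M T^-2].
Iner (moment of inertia) has dimensions [L^2 M].

Left side: [L^2 M T^-2]
Right side: [L^2 M T^-1]

The two sides have different dimensions, so the equation is NOT dimensionally consistent.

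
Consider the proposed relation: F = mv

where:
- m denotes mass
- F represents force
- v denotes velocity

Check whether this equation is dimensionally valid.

No

m (mass) has dimensions [M].
F (force) has dimensions [L M T^-2].
v (velocity) has dimensions [L T^-1].

Left side: [L M T^-2]
Right side: [L M T^-1]

The two sides have different dimensions, so the equation is NOT dimensionally consistent.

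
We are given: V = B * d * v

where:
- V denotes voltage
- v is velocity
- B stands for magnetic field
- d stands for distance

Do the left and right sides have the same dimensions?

Yes

V (voltage) has dimensions [I^-1 L^2 M T^-3].
v (velocity) has dimensions [L T^-1].
B (magnetic field) has dimensions [I^-1 M T^-2].
d (distance) has dimensions [L].

Left side: [I^-1 L^2 M T^-3]
Right side: [I^-1 L^2 M T^-3]

Both sides have the same dimensions, so the equation is dimensionally consistent.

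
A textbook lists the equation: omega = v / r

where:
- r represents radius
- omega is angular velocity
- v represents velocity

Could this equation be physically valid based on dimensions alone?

Yes

r (radius) has dimensions [L].
omega (angular velocity) has dimensions [T^-1].
v (velocity) has dimensions [L T^-1].

Left side: [T^-1]
Right side: [T^-1]

Both sides have the same dimensions, so the equation is dimensionally consistent.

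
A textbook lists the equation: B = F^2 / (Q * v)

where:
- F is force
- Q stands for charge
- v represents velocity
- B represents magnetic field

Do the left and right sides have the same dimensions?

No

F (force) has dimensions [L M T^-2].
Q (charge) has dimensions [I T].
v (velocity) has dimensions [L T^-1].
B (magnetic field) has dimensions [I^-1 M T^-2].

Left side: [I^-1 M T^-2]
Right side: [I^-1 L M^2 T^-4]

The two sides have different dimensions, so the equation is NOT dimensionally consistent.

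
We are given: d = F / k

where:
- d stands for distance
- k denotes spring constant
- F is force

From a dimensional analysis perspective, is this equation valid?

Yes

d (distance) has dimensions [L].
k (spring constant) has dimensions [M T^-2].
F (force) has dimensions [L M T^-2].

Left side: [L]
Right side: [L]

Both sides have the same dimensions, so the equation is dimensionally consistent.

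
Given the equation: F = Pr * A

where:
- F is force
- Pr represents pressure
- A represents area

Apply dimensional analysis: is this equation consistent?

Yes

F (force) has dimensions [L M T^-2].
Pr (pressure) has dimensions [L^-1 M T^-2].
A (area) has dimensions [L^2].

Left side: [L M T^-2]
Right side: [L M T^-2]

Both sides have the same dimensions, so the equation is dimensionally consistent.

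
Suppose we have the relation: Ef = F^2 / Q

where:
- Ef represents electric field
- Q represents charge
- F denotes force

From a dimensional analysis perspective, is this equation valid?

No

Ef (electric field) has dimensions [I^-1 L M T^-3].
Q (charge) has dimensions [I T].
F (force) has dimensions [L M T^-2].

Left side: [I^-1 L M T^-3]
Right side: [I^-1 L^2 M^2 T^-5]

The two sides have different dimensions, so the equation is NOT dimensionally consistent.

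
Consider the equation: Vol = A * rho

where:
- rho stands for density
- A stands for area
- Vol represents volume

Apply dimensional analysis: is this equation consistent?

No

rho (density) has dimensions [L^-3 M].
A (area) has dimensions [L^2].
Vol (volume) has dimensions [L^3].

Left side: [L^3]
Right side: [L^-1 M]

The two sides have different dimensions, so the equation is NOT dimensionally consistent.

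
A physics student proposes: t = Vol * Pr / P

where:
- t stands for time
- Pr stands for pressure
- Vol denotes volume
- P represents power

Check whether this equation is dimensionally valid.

Yes

t (time) has dimensions [T].
Pr (pressure) has dimensions [L^-1 M T^-2].
Vol (volume) has dimensions [L^3].
P (power) has dimensions [L^2 M T^-3].

Left side: [T]
Right side: [T]

Both sides have the same dimensions, so the equation is dimensionally consistent.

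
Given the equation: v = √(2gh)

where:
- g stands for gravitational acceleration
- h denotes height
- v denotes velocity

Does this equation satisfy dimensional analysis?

Yes

g (gravitational acceleration) has dimensions [L T^-2].
h (height) has dimensions [L].
v (velocity) has dimensions [L T^-1].

Left side: [L T^-1]
Right side: [L T^-1]

Both sides have the same dimensions, so the equation is dimensionally consistent.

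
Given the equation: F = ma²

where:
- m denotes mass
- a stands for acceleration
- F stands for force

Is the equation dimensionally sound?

No

m (mass) has dimensions [M].
a (acceleration) has dimensions [L T^-2].
F (force) has dimensions [L M T^-2].

Left side: [L M T^-2]
Right side: [L^2 M T^-4]

The two sides have different dimensions, so the equation is NOT dimensionally consistent.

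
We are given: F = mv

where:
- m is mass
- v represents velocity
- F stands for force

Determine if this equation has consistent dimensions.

No

m (mass) has dimensions [M].
v (velocity) has dimensions [L T^-1].
F (force) has dimensions [L M T^-2].

Left side: [L M T^-2]
Right side: [L M T^-1]

The two sides have different dimensions, so the equation is NOT dimensionally consistent.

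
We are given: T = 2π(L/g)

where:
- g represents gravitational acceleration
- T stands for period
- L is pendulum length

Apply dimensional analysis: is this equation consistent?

No

g (gravitational acceleration) has dimensions [L T^-2].
T (period) has dimensions [T].
L (pendulum length) has dimensions [L].

Left side: [T]
Right side: [T^2]

The two sides have different dimensions, so the equation is NOT dimensionally consistent.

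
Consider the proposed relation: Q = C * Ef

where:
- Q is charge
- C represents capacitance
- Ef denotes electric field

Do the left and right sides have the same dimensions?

No

Q (charge) has dimensions [I T].
C (capacitance) has dimensions [I^2 L^-2 M^-1 T^4].
Ef (electric field) has dimensions [I^-1 L M T^-3].

Left side: [I T]
Right side: [I L^-1 T]

The two sides have different dimensions, so the equation is NOT dimensionally consistent.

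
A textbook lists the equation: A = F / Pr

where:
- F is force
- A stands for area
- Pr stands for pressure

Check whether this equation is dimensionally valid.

Yes

F (force) has dimensions [L M T^-2].
A (area) has dimensions [L^2].
Pr (pressure) has dimensions [L^-1 M T^-2].

Left side: [L^2]
Right side: [L^2]

Both sides have the same dimensions, so the equation is dimensionally consistent.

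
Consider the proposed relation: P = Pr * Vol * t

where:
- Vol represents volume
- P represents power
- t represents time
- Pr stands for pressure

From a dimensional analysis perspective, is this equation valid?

No

Vol (volume) has dimensions [L^3].
P (power) has dimensions [L^2 M T^-3].
t (time) has dimensions [T].
Pr (pressure) has dimensions [L^-1 M T^-2].

Left side: [L^2 M T^-3]
Right side: [L^2 M T^-1]

The two sides have different dimensions, so the equation is NOT dimensionally consistent.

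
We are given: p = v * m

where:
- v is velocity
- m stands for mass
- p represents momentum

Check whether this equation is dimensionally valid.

Yes

v (velocity) has dimensions [L T^-1].
m (mass) has dimensions [M].
p (momentum) has dimensions [L M T^-1].

Left side: [L M T^-1]
Right side: [L M T^-1]

Both sides have the same dimensions, so the equation is dimensionally consistent.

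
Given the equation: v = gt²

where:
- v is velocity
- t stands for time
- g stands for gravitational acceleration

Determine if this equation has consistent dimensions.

No

v (velocity) has dimensions [L T^-1].
t (time) has dimensions [T].
g (gravitational acceleration) has dimensions [L T^-2].

Left side: [L T^-1]
Right side: [L]

The two sides have different dimensions, so the equation is NOT dimensionally consistent.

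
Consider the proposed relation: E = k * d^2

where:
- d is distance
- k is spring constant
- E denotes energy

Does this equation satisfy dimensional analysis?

Yes

d (distance) has dimensions [L].
k (spring constant) has dimensions [M T^-2].
E (energy) has dimensions [L^2 M T^-2].

Left side: [L^2 M T^-2]
Right side: [L^2 M T^-2]

Both sides have the same dimensions, so the equation is dimensionally consistent.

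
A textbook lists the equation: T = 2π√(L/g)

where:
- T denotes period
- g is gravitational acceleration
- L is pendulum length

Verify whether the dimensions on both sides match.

Yes

T (period) has dimensions [T].
g (gravitational acceleration) has dimensions [L T^-2].
L (pendulum length) has dimensions [L].

Left side: [T]
Right side: [T]

Both sides have the same dimensions, so the equation is dimensionally consistent.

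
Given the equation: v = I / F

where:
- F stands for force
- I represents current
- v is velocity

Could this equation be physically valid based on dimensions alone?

No

F (force) has dimensions [L M T^-2].
I (current) has dimensions [I].
v (velocity) has dimensions [L T^-1].

Left side: [L T^-1]
Right side: [I L^-1 M^-1 T^2]

The two sides have different dimensions, so the equation is NOT dimensionally consistent.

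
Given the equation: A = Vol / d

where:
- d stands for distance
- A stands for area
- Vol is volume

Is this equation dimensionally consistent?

Yes

d (distance) has dimensions [L].
A (area) has dimensions [L^2].
Vol (volume) has dimensions [L^3].

Left side: [L^2]
Right side: [L^2]

Both sides have the same dimensions, so the equation is dimensionally consistent.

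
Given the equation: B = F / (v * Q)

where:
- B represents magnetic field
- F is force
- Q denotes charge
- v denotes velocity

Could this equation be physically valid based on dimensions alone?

Yes

B (magnetic field) has dimensions [I^-1 M T^-2].
F (force) has dimensions [L M T^-2].
Q (charge) has dimensions [I T].
v (velocity) has dimensions [L T^-1].

Left side: [I^-1 M T^-2]
Right side: [I^-1 M T^-2]

Both sides have the same dimensions, so the equation is dimensionally consistent.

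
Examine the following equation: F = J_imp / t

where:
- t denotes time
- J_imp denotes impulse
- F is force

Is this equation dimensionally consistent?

Yes

t (time) has dimensions [T].
J_imp (impulse) has dimensions [L M T^-1].
F (force) has dimensions [L M T^-2].

Left side: [L M T^-2]
Right side: [L M T^-2]

Both sides have the same dimensions, so the equation is dimensionally consistent.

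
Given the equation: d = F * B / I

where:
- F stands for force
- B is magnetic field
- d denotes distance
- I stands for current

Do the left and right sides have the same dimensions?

No

F (force) has dimensions [L M T^-2].
B (magnetic field) has dimensions [I^-1 M T^-2].
d (distance) has dimensions [L].
I (current) has dimensions [I].

Left side: [L]
Right side: [I^-2 L M^2 T^-4]

The two sides have different dimensions, so the equation is NOT dimensionally consistent.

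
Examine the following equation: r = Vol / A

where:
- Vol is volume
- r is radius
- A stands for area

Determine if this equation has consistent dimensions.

Yes

Vol (volume) has dimensions [L^3].
r (radius) has dimensions [L].
A (area) has dimensions [L^2].

Left side: [L]
Right side: [L]

Both sides have the same dimensions, so the equation is dimensionally consistent.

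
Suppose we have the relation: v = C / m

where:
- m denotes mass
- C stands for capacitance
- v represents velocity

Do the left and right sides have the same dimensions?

No

m (mass) has dimensions [M].
C (capacitance) has dimensions [I^2 L^-2 M^-1 T^4].
v (velocity) has dimensions [L T^-1].

Left side: [L T^-1]
Right side: [I^2 L^-2 M^-2 T^4]

The two sides have different dimensions, so the equation is NOT dimensionally consistent.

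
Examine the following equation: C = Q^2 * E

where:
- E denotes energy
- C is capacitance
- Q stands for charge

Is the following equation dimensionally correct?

No

E (energy) has dimensions [L^2 M T^-2].
C (capacitance) has dimensions [I^2 L^-2 M^-1 T^4].
Q (charge) has dimensions [I T].

Left side: [I^2 L^-2 M^-1 T^4]
Right side: [I^2 L^2 M]

The two sides have different dimensions, so the equation is NOT dimensionally consistent.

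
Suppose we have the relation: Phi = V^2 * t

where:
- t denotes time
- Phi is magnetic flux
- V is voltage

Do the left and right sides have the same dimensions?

No

t (time) has dimensions [T].
Phi (magnetic flux) has dimensions [I^-1 L^2 M T^-2].
V (voltage) has dimensions [I^-1 L^2 M T^-3].

Left side: [I^-1 L^2 M T^-2]
Right side: [I^-2 L^4 M^2 T^-5]

The two sides have different dimensions, so the equation is NOT dimensionally consistent.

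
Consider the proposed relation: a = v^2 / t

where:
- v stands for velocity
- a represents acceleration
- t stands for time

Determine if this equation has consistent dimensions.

No

v (velocity) has dimensions [L T^-1].
a (acceleration) has dimensions [L T^-2].
t (time) has dimensions [T].

Left side: [L T^-2]
Right side: [L^2 T^-3]

The two sides have different dimensions, so the equation is NOT dimensionally consistent.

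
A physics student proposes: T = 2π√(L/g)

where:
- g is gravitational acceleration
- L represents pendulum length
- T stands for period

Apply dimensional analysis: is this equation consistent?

Yes

g (gravitational acceleration) has dimensions [L T^-2].
L (pendulum length) has dimensions [L].
T (period) has dimensions [T].

Left side: [T]
Right side: [T]

Both sides have the same dimensions, so the equation is dimensionally consistent.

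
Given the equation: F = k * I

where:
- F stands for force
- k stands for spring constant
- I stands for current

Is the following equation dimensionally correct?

No

F (force) has dimensions [L M T^-2].
k (spring constant) has dimensions [M T^-2].
I (current) has dimensions [I].

Left side: [L M T^-2]
Right side: [I M T^-2]

The two sides have different dimensions, so the equation is NOT dimensionally consistent.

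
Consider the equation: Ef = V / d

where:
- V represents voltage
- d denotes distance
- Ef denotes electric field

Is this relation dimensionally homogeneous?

Yes

V (voltage) has dimensions [I^-1 L^2 M T^-3].
d (distance) has dimensions [L].
Ef (electric field) has dimensions [I^-1 L M T^-3].

Left side: [I^-1 L M T^-3]
Right side: [I^-1 L M T^-3]

Both sides have the same dimensions, so the equation is dimensionally consistent.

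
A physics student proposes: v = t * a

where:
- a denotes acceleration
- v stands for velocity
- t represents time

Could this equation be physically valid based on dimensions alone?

Yes

a (acceleration) has dimensions [L T^-2].
v (velocity) has dimensions [L T^-1].
t (time) has dimensions [T].

Left side: [L T^-1]
Right side: [L T^-1]

Both sides have the same dimensions, so the equation is dimensionally consistent.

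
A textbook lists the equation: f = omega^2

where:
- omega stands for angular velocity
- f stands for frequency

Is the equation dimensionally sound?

No

omega (angular velocity) has dimensions [T^-1].
f (frequency) has dimensions [T^-1].

Left side: [T^-1]
Right side: [T^-2]

The two sides have different dimensions, so the equation is NOT dimensionally consistent.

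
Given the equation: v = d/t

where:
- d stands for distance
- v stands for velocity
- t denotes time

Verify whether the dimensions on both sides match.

Yes

d (distance) has dimensions [L].
v (velocity) has dimensions [L T^-1].
t (time) has dimensions [T].

Left side: [L T^-1]
Right side: [L T^-1]

Both sides have the same dimensions, so the equation is dimensionally consistent.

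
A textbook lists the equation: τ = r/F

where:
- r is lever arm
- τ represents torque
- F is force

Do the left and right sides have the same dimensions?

No

r (lever arm) has dimensions [L].
τ (torque) has dimensions [L^2 M T^-2].
F (force) has dimensions [L M T^-2].

Left side: [L^2 M T^-2]
Right side: [M^-1 T^2]

The two sides have different dimensions, so the equation is NOT dimensionally consistent.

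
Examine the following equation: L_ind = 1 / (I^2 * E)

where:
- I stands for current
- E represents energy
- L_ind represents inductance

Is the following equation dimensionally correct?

No

I (current) has dimensions [I].
E (energy) has dimensions [L^2 M T^-2].
L_ind (inductance) has dimensions [I^-2 L^2 M T^-2].

Left side: [I^-2 L^2 M T^-2]
Right side: [I^-2 L^-2 M^-1 T^2]

The two sides have different dimensions, so the equation is NOT dimensionally consistent.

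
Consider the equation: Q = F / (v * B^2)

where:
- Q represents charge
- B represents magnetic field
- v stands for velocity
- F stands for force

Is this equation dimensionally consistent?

No

Q (charge) has dimensions [I T].
B (magnetic field) has dimensions [I^-1 M T^-2].
v (velocity) has dimensions [L T^-1].
F (force) has dimensions [L M T^-2].

Left side: [I T]
Right side: [I^2 M^-1 T^3]

The two sides have different dimensions, so the equation is NOT dimensionally consistent.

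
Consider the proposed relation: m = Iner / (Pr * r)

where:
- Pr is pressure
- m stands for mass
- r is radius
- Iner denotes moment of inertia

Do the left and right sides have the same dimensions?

No

Pr (pressure) has dimensions [L^-1 M T^-2].
m (mass) has dimensions [M].
r (radius) has dimensions [L].
Iner (moment of inertia) has dimensions [L^2 M].

Left side: [M]
Right side: [L^2 T^2]

The two sides have different dimensions, so the equation is NOT dimensionally consistent.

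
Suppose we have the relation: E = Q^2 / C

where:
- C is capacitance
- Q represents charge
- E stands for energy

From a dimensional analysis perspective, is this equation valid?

Yes

C (capacitance) has dimensions [I^2 L^-2 M^-1 T^4].
Q (charge) has dimensions [I T].
E (energy) has dimensions [L^2 M T^-2].

Left side: [L^2 M T^-2]
Right side: [L^2 M T^-2]

Both sides have the same dimensions, so the equation is dimensionally consistent.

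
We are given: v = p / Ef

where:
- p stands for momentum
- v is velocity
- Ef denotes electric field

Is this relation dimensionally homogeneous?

No

p (momentum) has dimensions [L M T^-1].
v (velocity) has dimensions [L T^-1].
Ef (electric field) has dimensions [I^-1 L M T^-3].

Left side: [L T^-1]
Right side: [I T^2]

The two sides have different dimensions, so the equation is NOT dimensionally consistent.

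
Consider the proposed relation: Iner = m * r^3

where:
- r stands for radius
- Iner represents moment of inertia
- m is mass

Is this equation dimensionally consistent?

No

r (radius) has dimensions [L].
Iner (moment of inertia) has dimensions [L^2 M].
m (mass) has dimensions [M].

Left side: [L^2 M]
Right side: [L^3 M]

The two sides have different dimensions, so the equation is NOT dimensionally consistent.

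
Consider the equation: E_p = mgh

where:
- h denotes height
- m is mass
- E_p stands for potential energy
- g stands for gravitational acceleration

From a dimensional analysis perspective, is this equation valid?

Yes

h (height) has dimensions [L].
m (mass) has dimensions [M].
E_p (potential energy) has dimensions [L^2 M T^-2].
g (gravitational acceleration) has dimensions [L T^-2].

Left side: [L^2 M T^-2]
Right side: [L^2 M T^-2]

Both sides have the same dimensions, so the equation is dimensionally consistent.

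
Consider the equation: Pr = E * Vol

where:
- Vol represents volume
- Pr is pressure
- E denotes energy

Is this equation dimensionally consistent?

No

Vol (volume) has dimensions [L^3].
Pr (pressure) has dimensions [L^-1 M T^-2].
E (energy) has dimensions [L^2 M T^-2].

Left side: [L^-1 M T^-2]
Right side: [L^5 M T^-2]

The two sides have different dimensions, so the equation is NOT dimensionally consistent.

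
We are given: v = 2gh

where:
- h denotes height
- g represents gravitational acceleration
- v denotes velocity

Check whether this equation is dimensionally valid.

No

h (height) has dimensions [L].
g (gravitational acceleration) has dimensions [L T^-2].
v (velocity) has dimensions [L T^-1].

Left side: [L T^-1]
Right side: [L^2 T^-2]

The two sides have different dimensions, so the equation is NOT dimensionally consistent.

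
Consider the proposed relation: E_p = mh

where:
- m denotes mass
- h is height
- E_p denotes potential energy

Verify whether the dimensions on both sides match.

No

m (mass) has dimensions [M].
h (height) has dimensions [L].
E_p (potential energy) has dimensions [L^2 M T^-2].

Left side: [L^2 M T^-2]
Right side: [L M]

The two sides have different dimensions, so the equation is NOT dimensionally consistent.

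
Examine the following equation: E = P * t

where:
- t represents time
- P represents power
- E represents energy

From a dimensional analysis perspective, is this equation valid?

Yes

t (time) has dimensions [T].
P (power) has dimensions [L^2 M T^-3].
E (energy) has dimensions [L^2 M T^-2].

Left side: [L^2 M T^-2]
Right side: [L^2 M T^-2]

Both sides have the same dimensions, so the equation is dimensionally consistent.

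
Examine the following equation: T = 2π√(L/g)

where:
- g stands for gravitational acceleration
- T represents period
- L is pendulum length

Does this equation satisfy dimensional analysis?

Yes

g (gravitational acceleration) has dimensions [L T^-2].
T (period) has dimensions [T].
L (pendulum length) has dimensions [L].

Left side: [T]
Right side: [T]

Both sides have the same dimensions, so the equation is dimensionally consistent.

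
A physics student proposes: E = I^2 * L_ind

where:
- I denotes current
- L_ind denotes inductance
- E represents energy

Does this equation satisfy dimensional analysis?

Yes

I (current) has dimensions [I].
L_ind (inductance) has dimensions [I^-2 L^2 M T^-2].
E (energy) has dimensions [L^2 M T^-2].

Left side: [L^2 M T^-2]
Right side: [L^2 M T^-2]

Both sides have the same dimensions, so the equation is dimensionally consistent.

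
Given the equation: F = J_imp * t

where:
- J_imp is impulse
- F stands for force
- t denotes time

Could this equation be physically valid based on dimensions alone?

No

J_imp (impulse) has dimensions [L M T^-1].
F (force) has dimensions [L M T^-2].
t (time) has dimensions [T].

Left side: [L M T^-2]
Right side: [L M]

The two sides have different dimensions, so the equation is NOT dimensionally consistent.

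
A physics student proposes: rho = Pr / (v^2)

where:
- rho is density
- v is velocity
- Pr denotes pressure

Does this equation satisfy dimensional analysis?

Yes

rho (density) has dimensions [L^-3 M].
v (velocity) has dimensions [L T^-1].
Pr (pressure) has dimensions [L^-1 M T^-2].

Left side: [L^-3 M]
Right side: [L^-3 M]

Both sides have the same dimensions, so the equation is dimensionally consistent.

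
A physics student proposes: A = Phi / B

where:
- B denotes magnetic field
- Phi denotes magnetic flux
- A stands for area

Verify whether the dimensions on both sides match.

Yes

B (magnetic field) has dimensions [I^-1 M T^-2].
Phi (magnetic flux) has dimensions [I^-1 L^2 M T^-2].
A (area) has dimensions [L^2].

Left side: [L^2]
Right side: [L^2]

Both sides have the same dimensions, so the equation is dimensionally consistent.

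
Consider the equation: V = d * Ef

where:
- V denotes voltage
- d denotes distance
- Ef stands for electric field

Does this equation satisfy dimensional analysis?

Yes

V (voltage) has dimensions [I^-1 L^2 M T^-3].
d (distance) has dimensions [L].
Ef (electric field) has dimensions [I^-1 L M T^-3].

Left side: [I^-1 L^2 M T^-3]
Right side: [I^-1 L^2 M T^-3]

Both sides have the same dimensions, so the equation is dimensionally consistent.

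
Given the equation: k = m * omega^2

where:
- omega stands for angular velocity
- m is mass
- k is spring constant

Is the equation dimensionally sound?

Yes

omega (angular velocity) has dimensions [T^-1].
m (mass) has dimensions [M].
k (spring constant) has dimensions [M T^-2].

Left side: [M T^-2]
Right side: [M T^-2]

Both sides have the same dimensions, so the equation is dimensionally consistent.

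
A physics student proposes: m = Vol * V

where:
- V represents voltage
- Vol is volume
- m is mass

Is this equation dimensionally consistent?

No

V (voltage) has dimensions [I^-1 L^2 M T^-3].
Vol (volume) has dimensions [L^3].
m (mass) has dimensions [M].

Left side: [M]
Right side: [I^-1 L^5 M T^-3]

The two sides have different dimensions, so the equation is NOT dimensionally consistent.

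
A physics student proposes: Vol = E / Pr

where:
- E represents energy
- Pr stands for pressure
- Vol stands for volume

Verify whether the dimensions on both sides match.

Yes

E (energy) has dimensions [L^2 M T^-2].
Pr (pressure) has dimensions [L^-1 M T^-2].
Vol (volume) has dimensions [L^3].

Left side: [L^3]
Right side: [L^3]

Both sides have the same dimensions, so the equation is dimensionally consistent.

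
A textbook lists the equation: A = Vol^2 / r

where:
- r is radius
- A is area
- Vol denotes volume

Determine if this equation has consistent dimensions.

No

r (radius) has dimensions [L].
A (area) has dimensions [L^2].
Vol (volume) has dimensions [L^3].

Left side: [L^2]
Right side: [L^5]

The two sides have different dimensions, so the equation is NOT dimensionally consistent.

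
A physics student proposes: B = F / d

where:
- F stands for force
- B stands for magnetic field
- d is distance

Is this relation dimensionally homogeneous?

No

F (force) has dimensions [L M T^-2].
B (magnetic field) has dimensions [I^-1 M T^-2].
d (distance) has dimensions [L].

Left side: [I^-1 M T^-2]
Right side: [M T^-2]

The two sides have different dimensions, so the equation is NOT dimensionally consistent.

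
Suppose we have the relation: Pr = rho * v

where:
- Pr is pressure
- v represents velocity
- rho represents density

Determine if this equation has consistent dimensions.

No

Pr (pressure) has dimensions [L^-1 M T^-2].
v (velocity) has dimensions [L T^-1].
rho (density) has dimensions [L^-3 M].

Left side: [L^-1 M T^-2]
Right side: [L^-2 M T^-1]

The two sides have different dimensions, so the equation is NOT dimensionally consistent.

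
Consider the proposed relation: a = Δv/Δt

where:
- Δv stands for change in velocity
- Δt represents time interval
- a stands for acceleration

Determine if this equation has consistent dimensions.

Yes

Δv (change in velocity) has dimensions [L T^-1].
Δt (time interval) has dimensions [T].
a (acceleration) has dimensions [L T^-2].

Left side: [L T^-2]
Right side: [L T^-2]

Both sides have the same dimensions, so the equation is dimensionally consistent.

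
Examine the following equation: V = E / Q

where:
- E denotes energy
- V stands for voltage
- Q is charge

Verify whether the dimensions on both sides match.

Yes

E (energy) has dimensions [L^2 M T^-2].
V (voltage) has dimensions [I^-1 L^2 M T^-3].
Q (charge) has dimensions [I T].

Left side: [I^-1 L^2 M T^-3]
Right side: [I^-1 L^2 M T^-3]

Both sides have the same dimensions, so the equation is dimensionally consistent.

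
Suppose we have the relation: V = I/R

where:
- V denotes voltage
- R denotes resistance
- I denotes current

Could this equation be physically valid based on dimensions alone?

No

V (voltage) has dimensions [I^-1 L^2 M T^-3].
R (resistance) has dimensions [I^-2 L^2 M T^-3].
I (current) has dimensions [I].

Left side: [I^-1 L^2 M T^-3]
Right side: [I^3 L^-2 M^-1 T^3]

The two sides have different dimensions, so the equation is NOT dimensionally consistent.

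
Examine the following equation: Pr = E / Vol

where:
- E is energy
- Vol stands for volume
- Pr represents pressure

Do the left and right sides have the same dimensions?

Yes

E (energy) has dimensions [L^2 M T^-2].
Vol (volume) has dimensions [L^3].
Pr (pressure) has dimensions [L^-1 M T^-2].

Left side: [L^-1 M T^-2]
Right side: [L^-1 M T^-2]

Both sides have the same dimensions, so the equation is dimensionally consistent.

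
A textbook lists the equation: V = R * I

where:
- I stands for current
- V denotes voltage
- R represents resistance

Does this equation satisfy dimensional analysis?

Yes

I (current) has dimensions [I].
V (voltage) has dimensions [I^-1 L^2 M T^-3].
R (resistance) has dimensions [I^-2 L^2 M T^-3].

Left side: [I^-1 L^2 M T^-3]
Right side: [I^-1 L^2 M T^-3]

Both sides have the same dimensions, so the equation is dimensionally consistent.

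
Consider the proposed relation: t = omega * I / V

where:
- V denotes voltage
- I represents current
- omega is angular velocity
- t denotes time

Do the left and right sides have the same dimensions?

No

V (voltage) has dimensions [I^-1 L^2 M T^-3].
I (current) has dimensions [I].
omega (angular velocity) has dimensions [T^-1].
t (time) has dimensions [T].

Left side: [T]
Right side: [I^2 L^-2 M^-1 T^2]

The two sides have different dimensions, so the equation is NOT dimensionally consistent.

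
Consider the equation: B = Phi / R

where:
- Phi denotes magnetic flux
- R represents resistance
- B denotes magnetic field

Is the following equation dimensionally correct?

No

Phi (magnetic flux) has dimensions [I^-1 L^2 M T^-2].
R (resistance) has dimensions [I^-2 L^2 M T^-3].
B (magnetic field) has dimensions [I^-1 M T^-2].

Left side: [I^-1 M T^-2]
Right side: [I T]

The two sides have different dimensions, so the equation is NOT dimensionally consistent.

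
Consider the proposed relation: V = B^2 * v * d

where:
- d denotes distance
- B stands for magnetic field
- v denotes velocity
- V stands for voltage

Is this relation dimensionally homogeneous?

No

d (distance) has dimensions [L].
B (magnetic field) has dimensions [I^-1 M T^-2].
v (velocity) has dimensions [L T^-1].
V (voltage) has dimensions [I^-1 L^2 M T^-3].

Left side: [I^-1 L^2 M T^-3]
Right side: [I^-2 L^2 M^2 T^-5]

The two sides have different dimensions, so the equation is NOT dimensionally consistent.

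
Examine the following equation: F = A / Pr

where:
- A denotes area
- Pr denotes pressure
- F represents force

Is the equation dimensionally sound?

No

A (area) has dimensions [L^2].
Pr (pressure) has dimensions [L^-1 M T^-2].
F (force) has dimensions [L M T^-2].

Left side: [L M T^-2]
Right side: [L^3 M^-1 T^2]

The two sides have different dimensions, so the equation is NOT dimensionally consistent.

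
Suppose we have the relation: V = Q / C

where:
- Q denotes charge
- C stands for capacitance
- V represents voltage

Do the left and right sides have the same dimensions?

Yes

Q (charge) has dimensions [I T].
C (capacitance) has dimensions [I^2 L^-2 M^-1 T^4].
V (voltage) has dimensions [I^-1 L^2 M T^-3].

Left side: [I^-1 L^2 M T^-3]
Right side: [I^-1 L^2 M T^-3]

Both sides have the same dimensions, so the equation is dimensionally consistent.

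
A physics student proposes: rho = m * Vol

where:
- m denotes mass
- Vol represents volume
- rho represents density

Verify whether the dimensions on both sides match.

No

m (mass) has dimensions [M].
Vol (volume) has dimensions [L^3].
rho (density) has dimensions [L^-3 M].

Left side: [L^-3 M]
Right side: [L^3 M]

The two sides have different dimensions, so the equation is NOT dimensionally consistent.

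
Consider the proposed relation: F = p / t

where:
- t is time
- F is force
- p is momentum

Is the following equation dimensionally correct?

Yes

t (time) has dimensions [T].
F (force) has dimensions [L M T^-2].
p (momentum) has dimensions [L M T^-1].

Left side: [L M T^-2]
Right side: [L M T^-2]

Both sides have the same dimensions, so the equation is dimensionally consistent.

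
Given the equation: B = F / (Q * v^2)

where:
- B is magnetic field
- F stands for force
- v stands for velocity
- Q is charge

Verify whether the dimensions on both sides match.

No

B (magnetic field) has dimensions [I^-1 M T^-2].
F (force) has dimensions [L M T^-2].
v (velocity) has dimensions [L T^-1].
Q (charge) has dimensions [I T].

Left side: [I^-1 M T^-2]
Right side: [I^-1 L^-1 M T^-1]

The two sides have different dimensions, so the equation is NOT dimensionally consistent.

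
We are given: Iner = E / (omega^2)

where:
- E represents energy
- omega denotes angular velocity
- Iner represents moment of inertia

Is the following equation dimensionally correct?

Yes

E (energy) has dimensions [L^2 M T^-2].
omega (angular velocity) has dimensions [T^-1].
Iner (moment of inertia) has dimensions [L^2 M].

Left side: [L^2 M]
Right side: [L^2 M]

Both sides have the same dimensions, so the equation is dimensionally consistent.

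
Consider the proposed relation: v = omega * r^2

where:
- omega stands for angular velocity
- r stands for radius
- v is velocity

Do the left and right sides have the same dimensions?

No

omega (angular velocity) has dimensions [T^-1].
r (radius) has dimensions [L].
v (velocity) has dimensions [L T^-1].

Left side: [L T^-1]
Right side: [L^2 T^-1]

The two sides have different dimensions, so the equation is NOT dimensionally consistent.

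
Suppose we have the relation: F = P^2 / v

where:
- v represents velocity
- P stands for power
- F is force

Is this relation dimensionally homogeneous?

No

v (velocity) has dimensions [L T^-1].
P (power) has dimensions [L^2 M T^-3].
F (force) has dimensions [L M T^-2].

Left side: [L M T^-2]
Right side: [L^3 M^2 T^-5]

The two sides have different dimensions, so the equation is NOT dimensionally consistent.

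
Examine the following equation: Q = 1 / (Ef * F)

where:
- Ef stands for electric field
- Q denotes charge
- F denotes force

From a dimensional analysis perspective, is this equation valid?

No

Ef (electric field) has dimensions [I^-1 L M T^-3].
Q (charge) has dimensions [I T].
F (force) has dimensions [L M T^-2].

Left side: [I T]
Right side: [I L^-2 M^-2 T^5]

The two sides have different dimensions, so the equation is NOT dimensionally consistent.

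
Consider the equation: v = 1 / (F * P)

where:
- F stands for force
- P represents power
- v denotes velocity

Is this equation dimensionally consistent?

No

F (force) has dimensions [L M T^-2].
P (power) has dimensions [L^2 M T^-3].
v (velocity) has dimensions [L T^-1].

Left side: [L T^-1]
Right side: [L^-3 M^-2 T^5]

The two sides have different dimensions, so the equation is NOT dimensionally consistent.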